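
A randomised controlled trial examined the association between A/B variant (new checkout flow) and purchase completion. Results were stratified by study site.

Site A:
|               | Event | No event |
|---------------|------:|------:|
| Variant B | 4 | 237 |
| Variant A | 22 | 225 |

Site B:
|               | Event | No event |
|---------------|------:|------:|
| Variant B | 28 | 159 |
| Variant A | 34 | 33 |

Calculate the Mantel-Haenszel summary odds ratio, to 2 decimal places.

OR_MH = Σ(aᵢdᵢ/nᵢ) / Σ(bᵢcᵢ/nᵢ), where nᵢ is the stratum total.
Stratum 1 (Site A): n = 488; a·d/n = 4·225/488 = 1.8443; b·c/n = 237·22/488 = 10.6844
Stratum 2 (Site B): n = 254; a·d/n = 28·33/254 = 3.6378; b·c/n = 159·34/254 = 21.2835
OR_MH = (1.8443 + 3.6378) / (10.6844 + 21.2835) = 5.4821 / 31.9679 = 0.17149

0.17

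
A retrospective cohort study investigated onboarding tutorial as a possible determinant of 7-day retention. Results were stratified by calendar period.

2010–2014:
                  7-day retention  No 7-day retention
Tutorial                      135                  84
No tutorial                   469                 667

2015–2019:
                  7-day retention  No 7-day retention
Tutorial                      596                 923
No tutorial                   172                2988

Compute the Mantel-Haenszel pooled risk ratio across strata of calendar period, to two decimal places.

3.92

RR_MH = Σ(aᵢ·n₀ᵢ/nᵢ) / Σ(cᵢ·n₁ᵢ/nᵢ), with n₁ᵢ = aᵢ+bᵢ (exposed), n₀ᵢ = cᵢ+dᵢ (unexposed), nᵢ = n₁ᵢ+n₀ᵢ.
Stratum 1 (2010–2014): n₁ = 219, n₀ = 1136, n = 1355; a·n₀/n = 135·1136/1355 = 113.1808; c·n₁/n = 469·219/1355 = 75.8015
Stratum 2 (2015–2019): n₁ = 1519, n₀ = 3160, n = 4679; a·n₀/n = 596·3160/4679 = 402.5134; c·n₁/n = 172·1519/4679 = 55.8384
RR_MH = (113.1808 + 402.5134) / (75.8015 + 55.8384) = 515.6942 / 131.6399 = 3.91746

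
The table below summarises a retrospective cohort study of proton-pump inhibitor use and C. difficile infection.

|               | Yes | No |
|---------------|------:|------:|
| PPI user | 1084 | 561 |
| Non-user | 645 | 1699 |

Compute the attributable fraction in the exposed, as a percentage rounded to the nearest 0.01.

Cells: a = 1084, b = 561, c = 645, d = 1699.
Risk in exposed = 1084/1645 = 0.65897; risk in unexposed = 645/2344 = 0.27517.
RR = 0.65897/0.27517 = 2.39476
AR% = (RR − 1)/RR × 100 = (2.39476 − 1)/2.39476 × 100 = 58.2421%

58.24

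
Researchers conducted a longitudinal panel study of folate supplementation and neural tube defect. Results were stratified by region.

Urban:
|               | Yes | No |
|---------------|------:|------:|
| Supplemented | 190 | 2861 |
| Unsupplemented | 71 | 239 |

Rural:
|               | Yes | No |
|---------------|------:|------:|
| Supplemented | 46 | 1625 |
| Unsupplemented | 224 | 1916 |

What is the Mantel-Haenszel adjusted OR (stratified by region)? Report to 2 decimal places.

0.23

OR_MH = Σ(aᵢdᵢ/nᵢ) / Σ(bᵢcᵢ/nᵢ), where nᵢ is the stratum total.
Stratum 1 (Urban): n = 3361; a·d/n = 190·239/3361 = 13.5109; b·c/n = 2861·71/3361 = 60.4377
Stratum 2 (Rural): n = 3811; a·d/n = 46·1916/3811 = 23.1267; b·c/n = 1625·224/3811 = 95.5130
OR_MH = (13.5109 + 23.1267) / (60.4377 + 95.5130) = 36.6376 / 155.9507 = 0.23493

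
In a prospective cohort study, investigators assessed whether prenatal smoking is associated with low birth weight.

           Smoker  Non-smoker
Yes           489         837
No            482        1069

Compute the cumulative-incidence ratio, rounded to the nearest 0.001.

1.147

Reading the table with exposure as columns: a = 489 (Smoker, case), b = 482 (Smoker, non-case), c = 837 (Non-smoker, case), d = 1069.
Risk in exposed = 489/971 = 0.50360; risk in unexposed = 837/1906 = 0.43914.
RR = 0.50360 / 0.43914 = 1.14680
The risk among the exposed is 1.15 times that among the unexposed.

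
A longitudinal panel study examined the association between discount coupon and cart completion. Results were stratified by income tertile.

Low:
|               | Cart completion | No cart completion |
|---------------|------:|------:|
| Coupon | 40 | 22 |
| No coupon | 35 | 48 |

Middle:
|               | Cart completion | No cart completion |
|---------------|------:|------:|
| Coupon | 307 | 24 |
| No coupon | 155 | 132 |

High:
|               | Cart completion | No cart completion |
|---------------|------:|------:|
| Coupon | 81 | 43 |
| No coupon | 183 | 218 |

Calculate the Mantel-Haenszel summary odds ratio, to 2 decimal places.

OR_MH = Σ(aᵢdᵢ/nᵢ) / Σ(bᵢcᵢ/nᵢ), where nᵢ is the stratum total.
Stratum 1 (Low): n = 145; a·d/n = 40·48/145 = 13.2414; b·c/n = 22·35/145 = 5.3103
Stratum 2 (Middle): n = 618; a·d/n = 307·132/618 = 65.5728; b·c/n = 24·155/618 = 6.0194
Stratum 3 (High): n = 525; a·d/n = 81·218/525 = 33.6343; b·c/n = 43·183/525 = 14.9886
OR_MH = (13.2414 + 65.5728 + 33.6343) / (5.3103 + 6.0194 + 14.9886) = 112.4485 / 26.3183 = 4.27263

4.27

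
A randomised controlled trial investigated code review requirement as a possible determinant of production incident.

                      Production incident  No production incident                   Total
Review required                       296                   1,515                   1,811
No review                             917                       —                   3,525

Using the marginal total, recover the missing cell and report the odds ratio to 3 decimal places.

0.556

The missing cell is in the unexposed row: 3525 − 917 = 2608.
So a = 296, b = 1515, c = 917, d = 2608.
OR = (a·d)/(b·c) = (296 × 2608) / (1515 × 917) = 771968 / 1389255 = 0.55567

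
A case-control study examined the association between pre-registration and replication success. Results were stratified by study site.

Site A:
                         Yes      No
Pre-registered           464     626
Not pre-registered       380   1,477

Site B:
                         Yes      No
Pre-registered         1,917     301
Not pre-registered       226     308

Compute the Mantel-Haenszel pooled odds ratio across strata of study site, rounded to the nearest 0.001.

4.240

OR_MH = Σ(aᵢdᵢ/nᵢ) / Σ(bᵢcᵢ/nᵢ), where nᵢ is the stratum total.
Stratum 1 (Site A): n = 2947; a·d/n = 464·1477/2947 = 232.5511; b·c/n = 626·380/2947 = 80.7194
Stratum 2 (Site B): n = 2752; a·d/n = 1917·308/2752 = 214.5480; b·c/n = 301·226/2752 = 24.7188
OR_MH = (232.5511 + 214.5480) / (80.7194 + 24.7188) = 447.0990 / 105.4381 = 4.24039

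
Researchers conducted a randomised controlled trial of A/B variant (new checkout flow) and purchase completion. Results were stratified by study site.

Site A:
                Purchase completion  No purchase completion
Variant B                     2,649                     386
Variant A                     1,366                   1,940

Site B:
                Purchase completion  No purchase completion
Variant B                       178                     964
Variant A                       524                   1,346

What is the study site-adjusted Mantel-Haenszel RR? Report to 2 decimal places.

1.75

RR_MH = Σ(aᵢ·n₀ᵢ/nᵢ) / Σ(cᵢ·n₁ᵢ/nᵢ), with n₁ᵢ = aᵢ+bᵢ (exposed), n₀ᵢ = cᵢ+dᵢ (unexposed), nᵢ = n₁ᵢ+n₀ᵢ.
Stratum 1 (Site A): n₁ = 3035, n₀ = 3306, n = 6341; a·n₀/n = 2649·3306/6341 = 1381.1061; c·n₁/n = 1366·3035/6341 = 653.8101
Stratum 2 (Site B): n₁ = 1142, n₀ = 1870, n = 3012; a·n₀/n = 178·1870/3012 = 110.5113; c·n₁/n = 524·1142/3012 = 198.6746
RR_MH = (1381.1061 + 110.5113) / (653.8101 + 198.6746) = 1491.6174 / 852.4848 = 1.74973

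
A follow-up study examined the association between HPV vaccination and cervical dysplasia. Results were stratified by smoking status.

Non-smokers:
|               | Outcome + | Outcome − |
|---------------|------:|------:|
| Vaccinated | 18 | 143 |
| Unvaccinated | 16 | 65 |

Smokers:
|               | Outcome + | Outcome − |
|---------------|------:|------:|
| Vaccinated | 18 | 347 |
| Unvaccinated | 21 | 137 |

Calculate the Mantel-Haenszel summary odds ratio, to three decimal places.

0.408

OR_MH = Σ(aᵢdᵢ/nᵢ) / Σ(bᵢcᵢ/nᵢ), where nᵢ is the stratum total.
Stratum 1 (Non-smokers): n = 242; a·d/n = 18·65/242 = 4.8347; b·c/n = 143·16/242 = 9.4545
Stratum 2 (Smokers): n = 523; a·d/n = 18·137/523 = 4.7151; b·c/n = 347·21/523 = 13.9331
OR_MH = (4.8347 + 4.7151) / (9.4545 + 13.9331) = 9.5498 / 23.3876 = 0.40833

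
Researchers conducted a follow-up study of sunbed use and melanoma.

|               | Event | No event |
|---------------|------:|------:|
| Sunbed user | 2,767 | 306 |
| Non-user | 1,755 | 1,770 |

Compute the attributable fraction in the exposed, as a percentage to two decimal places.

Cells: a = 2767, b = 306, c = 1755, d = 1770.
Risk in exposed = 2767/3073 = 0.90042; risk in unexposed = 1755/3525 = 0.49787.
RR = 0.90042/0.49787 = 1.80854
AR% = (RR − 1)/RR × 100 = (1.80854 − 1)/1.80854 × 100 = 44.7068%

44.71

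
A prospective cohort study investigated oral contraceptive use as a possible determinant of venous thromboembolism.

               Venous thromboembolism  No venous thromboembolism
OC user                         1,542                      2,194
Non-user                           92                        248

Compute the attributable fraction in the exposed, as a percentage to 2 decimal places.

Cells: a = 1542, b = 2194, c = 92, d = 248.
Risk in exposed = 1542/3736 = 0.41274; risk in unexposed = 92/340 = 0.27059.
RR = 0.41274/0.27059 = 1.52535
AR% = (RR − 1)/RR × 100 = (1.52535 − 1)/1.52535 × 100 = 34.4411%

34.44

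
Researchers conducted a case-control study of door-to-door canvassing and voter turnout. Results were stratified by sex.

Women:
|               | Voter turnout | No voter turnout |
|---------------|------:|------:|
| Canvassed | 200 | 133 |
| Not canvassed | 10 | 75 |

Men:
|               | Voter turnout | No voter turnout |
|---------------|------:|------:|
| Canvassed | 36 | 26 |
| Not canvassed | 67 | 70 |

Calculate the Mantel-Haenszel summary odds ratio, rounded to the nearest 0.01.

4.07

OR_MH = Σ(aᵢdᵢ/nᵢ) / Σ(bᵢcᵢ/nᵢ), where nᵢ is the stratum total.
Stratum 1 (Women): n = 418; a·d/n = 200·75/418 = 35.8852; b·c/n = 133·10/418 = 3.1818
Stratum 2 (Men): n = 199; a·d/n = 36·70/199 = 12.6633; b·c/n = 26·67/199 = 8.7538
OR_MH = (35.8852 + 12.6633) / (3.1818 + 8.7538) = 48.5485 / 11.9356 = 4.06754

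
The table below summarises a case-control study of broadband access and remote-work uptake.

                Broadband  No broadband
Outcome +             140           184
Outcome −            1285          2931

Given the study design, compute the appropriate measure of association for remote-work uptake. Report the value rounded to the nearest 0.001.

1.735

Reading the table with exposure as columns: a = 140 (Broadband, case), b = 1285 (Broadband, non-case), c = 184 (No broadband, case), d = 2931.
This is a case-control study: participants were sampled on outcome status, so risks in the source population cannot be estimated directly — relative risk is not valid here. The odds ratio is the appropriate measure.
OR = (a·d)/(b·c) = (140 × 2931) / (1285 × 184) = 410340 / 236440 = 1.73549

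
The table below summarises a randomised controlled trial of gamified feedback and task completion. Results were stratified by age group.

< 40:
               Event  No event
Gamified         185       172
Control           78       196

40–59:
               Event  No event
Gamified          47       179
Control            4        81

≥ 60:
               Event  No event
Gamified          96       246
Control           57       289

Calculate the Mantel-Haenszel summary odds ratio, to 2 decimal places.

OR_MH = Σ(aᵢdᵢ/nᵢ) / Σ(bᵢcᵢ/nᵢ), where nᵢ is the stratum total.
Stratum 1 (< 40): n = 631; a·d/n = 185·196/631 = 57.4643; b·c/n = 172·78/631 = 21.2615
Stratum 2 (40–59): n = 311; a·d/n = 47·81/311 = 12.2412; b·c/n = 179·4/311 = 2.3023
Stratum 3 (≥ 60): n = 688; a·d/n = 96·289/688 = 40.3256; b·c/n = 246·57/688 = 20.3808
OR_MH = (57.4643 + 12.2412 + 40.3256) / (21.2615 + 2.3023 + 20.3808) = 110.0311 / 43.9446 = 2.50386

2.50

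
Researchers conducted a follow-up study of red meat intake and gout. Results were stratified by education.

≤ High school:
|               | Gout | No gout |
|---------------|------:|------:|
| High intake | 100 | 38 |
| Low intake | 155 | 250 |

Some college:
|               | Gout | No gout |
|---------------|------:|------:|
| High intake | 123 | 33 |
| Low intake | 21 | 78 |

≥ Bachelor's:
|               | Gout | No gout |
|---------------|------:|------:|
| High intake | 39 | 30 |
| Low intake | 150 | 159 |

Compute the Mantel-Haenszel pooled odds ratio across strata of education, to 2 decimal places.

3.93

OR_MH = Σ(aᵢdᵢ/nᵢ) / Σ(bᵢcᵢ/nᵢ), where nᵢ is the stratum total.
Stratum 1 (≤ High school): n = 543; a·d/n = 100·250/543 = 46.0405; b·c/n = 38·155/543 = 10.8471
Stratum 2 (Some college): n = 255; a·d/n = 123·78/255 = 37.6235; b·c/n = 33·21/255 = 2.7176
Stratum 3 (≥ Bachelor's): n = 378; a·d/n = 39·159/378 = 16.4048; b·c/n = 30·150/378 = 11.9048
OR_MH = (46.0405 + 37.6235 + 16.4048) / (10.8471 + 2.7176 + 11.9048) = 100.0688 / 25.4696 = 3.92896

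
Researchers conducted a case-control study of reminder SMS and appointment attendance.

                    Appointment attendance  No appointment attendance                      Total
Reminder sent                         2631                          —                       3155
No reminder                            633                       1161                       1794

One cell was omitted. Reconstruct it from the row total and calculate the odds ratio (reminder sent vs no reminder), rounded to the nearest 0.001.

The missing cell is in the exposed row: 3155 − 2631 = 524.
So a = 2631, b = 524, c = 633, d = 1161.
OR = (a·d)/(b·c) = (2631 × 1161) / (524 × 633) = 3054591 / 331692 = 9.20912

9.209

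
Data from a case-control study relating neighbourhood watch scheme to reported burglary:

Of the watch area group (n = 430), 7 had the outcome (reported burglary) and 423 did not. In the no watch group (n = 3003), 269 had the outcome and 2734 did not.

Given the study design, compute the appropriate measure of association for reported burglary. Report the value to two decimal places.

From the description: a = 7, b = 423, c = 269, d = 2734.
This is a case-control study: participants were sampled on outcome status, so risks in the source population cannot be estimated directly — relative risk is not valid here. The odds ratio is the appropriate measure.
OR = (a·d)/(b·c) = (7 × 2734) / (423 × 269) = 19138 / 113787 = 0.16819

0.17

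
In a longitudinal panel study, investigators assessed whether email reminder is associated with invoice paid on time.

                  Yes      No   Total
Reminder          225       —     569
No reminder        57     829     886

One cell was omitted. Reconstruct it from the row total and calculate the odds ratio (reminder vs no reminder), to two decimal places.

9.51

The missing cell is in the exposed row: 569 − 225 = 344.
So a = 225, b = 344, c = 57, d = 829.
OR = (a·d)/(b·c) = (225 × 829) / (344 × 57) = 186525 / 19608 = 9.51270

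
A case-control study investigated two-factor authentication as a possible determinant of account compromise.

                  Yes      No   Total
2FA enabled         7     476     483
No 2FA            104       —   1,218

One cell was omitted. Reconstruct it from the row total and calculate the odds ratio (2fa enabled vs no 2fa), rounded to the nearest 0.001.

0.158

The missing cell is in the unexposed row: 1218 − 104 = 1114.
So a = 7, b = 476, c = 104, d = 1114.
OR = (a·d)/(b·c) = (7 × 1114) / (476 × 104) = 7798 / 49504 = 0.15752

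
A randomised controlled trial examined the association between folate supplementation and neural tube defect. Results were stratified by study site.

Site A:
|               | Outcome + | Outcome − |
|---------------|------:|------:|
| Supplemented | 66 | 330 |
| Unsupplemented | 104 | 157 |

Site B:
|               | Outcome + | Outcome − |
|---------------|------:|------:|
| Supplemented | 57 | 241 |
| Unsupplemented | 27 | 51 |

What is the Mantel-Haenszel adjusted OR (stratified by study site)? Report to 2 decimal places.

OR_MH = Σ(aᵢdᵢ/nᵢ) / Σ(bᵢcᵢ/nᵢ), where nᵢ is the stratum total.
Stratum 1 (Site A): n = 657; a·d/n = 66·157/657 = 15.7717; b·c/n = 330·104/657 = 52.2374
Stratum 2 (Site B): n = 376; a·d/n = 57·51/376 = 7.7314; b·c/n = 241·27/376 = 17.3059
OR_MH = (15.7717 + 7.7314) / (52.2374 + 17.3059) = 23.5031 / 69.5433 = 0.33796

0.34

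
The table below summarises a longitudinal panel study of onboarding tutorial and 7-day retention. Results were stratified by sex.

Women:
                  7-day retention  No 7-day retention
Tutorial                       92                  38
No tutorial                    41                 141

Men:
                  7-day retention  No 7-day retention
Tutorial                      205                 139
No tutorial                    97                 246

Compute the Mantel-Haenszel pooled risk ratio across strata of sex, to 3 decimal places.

2.376

RR_MH = Σ(aᵢ·n₀ᵢ/nᵢ) / Σ(cᵢ·n₁ᵢ/nᵢ), with n₁ᵢ = aᵢ+bᵢ (exposed), n₀ᵢ = cᵢ+dᵢ (unexposed), nᵢ = n₁ᵢ+n₀ᵢ.
Stratum 1 (Women): n₁ = 130, n₀ = 182, n = 312; a·n₀/n = 92·182/312 = 53.6667; c·n₁/n = 41·130/312 = 17.0833
Stratum 2 (Men): n₁ = 344, n₀ = 343, n = 687; a·n₀/n = 205·343/687 = 102.3508; c·n₁/n = 97·344/687 = 48.5706
RR_MH = (53.6667 + 102.3508) / (17.0833 + 48.5706) = 156.0175 / 65.6539 = 2.37636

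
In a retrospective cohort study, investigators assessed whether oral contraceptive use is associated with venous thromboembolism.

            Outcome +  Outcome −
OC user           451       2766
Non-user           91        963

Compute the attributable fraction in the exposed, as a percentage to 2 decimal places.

38.41

Cells: a = 451, b = 2766, c = 91, d = 963.
Risk in exposed = 451/3217 = 0.14019; risk in unexposed = 91/1054 = 0.08634.
RR = 0.14019/0.08634 = 1.62377
AR% = (RR − 1)/RR × 100 = (1.62377 − 1)/1.62377 × 100 = 38.4149%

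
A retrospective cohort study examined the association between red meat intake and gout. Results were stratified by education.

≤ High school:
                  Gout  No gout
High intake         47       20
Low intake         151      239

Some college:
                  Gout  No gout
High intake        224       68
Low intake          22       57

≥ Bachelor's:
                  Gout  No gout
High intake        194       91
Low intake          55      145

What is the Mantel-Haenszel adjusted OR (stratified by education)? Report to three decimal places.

OR_MH = Σ(aᵢdᵢ/nᵢ) / Σ(bᵢcᵢ/nᵢ), where nᵢ is the stratum total.
Stratum 1 (≤ High school): n = 457; a·d/n = 47·239/457 = 24.5799; b·c/n = 20·151/457 = 6.6083
Stratum 2 (Some college): n = 371; a·d/n = 224·57/371 = 34.4151; b·c/n = 68·22/371 = 4.0323
Stratum 3 (≥ Bachelor's): n = 485; a·d/n = 194·145/485 = 58.0000; b·c/n = 91·55/485 = 10.3196
OR_MH = (24.5799 + 34.4151 + 58.0000) / (6.6083 + 4.0323 + 10.3196) = 116.9950 / 20.9602 = 5.58175

5.582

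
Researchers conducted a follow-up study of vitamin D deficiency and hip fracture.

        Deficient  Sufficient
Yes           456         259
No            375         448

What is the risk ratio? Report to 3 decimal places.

1.498

Reading the table with exposure as columns: a = 456 (Deficient, case), b = 375 (Deficient, non-case), c = 259 (Sufficient, case), d = 448.
Risk in exposed = 456/831 = 0.54874; risk in unexposed = 259/707 = 0.36634.
RR = 0.54874 / 0.36634 = 1.49790
The risk among the exposed is 1.50 times that among the unexposed.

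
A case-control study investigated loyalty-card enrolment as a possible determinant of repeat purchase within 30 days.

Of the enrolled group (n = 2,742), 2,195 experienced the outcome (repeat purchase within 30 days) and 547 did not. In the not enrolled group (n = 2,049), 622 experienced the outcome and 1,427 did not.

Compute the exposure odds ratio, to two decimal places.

From the description: a = 2195, b = 547, c = 622, d = 1427.
OR = (a·d)/(b·c) = (2195 × 1427) / (547 × 622) = 3132265 / 340234 = 9.20621
The odds of repeat purchase within 30 days are about 9.21 times as high in the enrolled group.

9.21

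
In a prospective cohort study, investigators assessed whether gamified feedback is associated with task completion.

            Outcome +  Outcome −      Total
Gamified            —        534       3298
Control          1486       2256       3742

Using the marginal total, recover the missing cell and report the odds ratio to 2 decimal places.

The missing cell is in the exposed row: 3298 − 534 = 2764.
So a = 2764, b = 534, c = 1486, d = 2256.
OR = (a·d)/(b·c) = (2764 × 2256) / (534 × 1486) = 6235584 / 793524 = 7.85809

7.86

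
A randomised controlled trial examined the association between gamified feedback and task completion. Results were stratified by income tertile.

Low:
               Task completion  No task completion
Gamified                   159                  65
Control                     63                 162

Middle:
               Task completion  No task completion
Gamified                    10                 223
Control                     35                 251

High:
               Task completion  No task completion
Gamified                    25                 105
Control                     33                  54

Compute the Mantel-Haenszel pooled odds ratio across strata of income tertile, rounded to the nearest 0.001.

OR_MH = Σ(aᵢdᵢ/nᵢ) / Σ(bᵢcᵢ/nᵢ), where nᵢ is the stratum total.
Stratum 1 (Low): n = 449; a·d/n = 159·162/449 = 57.3675; b·c/n = 65·63/449 = 9.1203
Stratum 2 (Middle): n = 519; a·d/n = 10·251/519 = 4.8362; b·c/n = 223·35/519 = 15.0385
Stratum 3 (High): n = 217; a·d/n = 25·54/217 = 6.2212; b·c/n = 105·33/217 = 15.9677
OR_MH = (57.3675 + 4.8362 + 6.2212) / (9.1203 + 15.0385 + 15.9677) = 68.4249 / 40.1265 = 1.70523

1.705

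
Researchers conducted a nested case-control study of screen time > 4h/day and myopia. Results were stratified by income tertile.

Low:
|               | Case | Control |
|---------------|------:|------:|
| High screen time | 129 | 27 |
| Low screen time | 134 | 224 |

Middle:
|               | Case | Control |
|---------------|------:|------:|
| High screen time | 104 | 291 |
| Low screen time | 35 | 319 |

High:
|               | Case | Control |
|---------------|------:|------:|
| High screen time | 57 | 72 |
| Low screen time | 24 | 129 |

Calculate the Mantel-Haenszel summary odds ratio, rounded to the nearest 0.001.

4.730

OR_MH = Σ(aᵢdᵢ/nᵢ) / Σ(bᵢcᵢ/nᵢ), where nᵢ is the stratum total.
Stratum 1 (Low): n = 514; a·d/n = 129·224/514 = 56.2179; b·c/n = 27·134/514 = 7.0389
Stratum 2 (Middle): n = 749; a·d/n = 104·319/749 = 44.2937; b·c/n = 291·35/749 = 13.5981
Stratum 3 (High): n = 282; a·d/n = 57·129/282 = 26.0745; b·c/n = 72·24/282 = 6.1277
OR_MH = (56.2179 + 44.2937 + 26.0745) / (7.0389 + 13.5981 + 6.1277) = 126.5861 / 26.7647 = 4.72959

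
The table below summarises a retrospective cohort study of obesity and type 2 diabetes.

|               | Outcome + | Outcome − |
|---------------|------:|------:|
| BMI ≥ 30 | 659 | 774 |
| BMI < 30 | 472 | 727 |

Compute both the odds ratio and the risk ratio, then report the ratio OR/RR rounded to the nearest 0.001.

Cells: a = 659, b = 774, c = 472, d = 727.
OR = (659·727)/(774·472) = 479093/365328 = 1.31141
Risk in exposed = 659/1433 = 0.45987; risk in unexposed = 472/1199 = 0.39366; RR = 1.16820
OR/RR = 1.31141 / 1.16820 = 1.12259
The outcome is not rare, so the OR lies further from 1 than the RR.

1.123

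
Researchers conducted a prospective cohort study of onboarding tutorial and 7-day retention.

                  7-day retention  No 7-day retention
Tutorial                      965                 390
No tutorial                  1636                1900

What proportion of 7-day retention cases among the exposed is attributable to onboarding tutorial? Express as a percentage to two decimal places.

Cells: a = 965, b = 390, c = 1636, d = 1900.
Risk in exposed = 965/1355 = 0.71218; risk in unexposed = 1636/3536 = 0.46267.
RR = 0.71218/0.46267 = 1.53928
AR% = (RR − 1)/RR × 100 = (1.53928 − 1)/1.53928 × 100 = 35.0345%

35.03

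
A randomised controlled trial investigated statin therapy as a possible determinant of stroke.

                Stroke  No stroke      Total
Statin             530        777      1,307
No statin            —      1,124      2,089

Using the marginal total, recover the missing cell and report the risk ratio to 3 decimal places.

0.878

The missing cell is in the unexposed row: 2089 − 1124 = 965.
So a = 530, b = 777, c = 965, d = 1124.
RR = [a/(a+b)] / [c/(c+d)] = (530/1307) / (965/2089) = 0.40551/0.46194 = 0.87783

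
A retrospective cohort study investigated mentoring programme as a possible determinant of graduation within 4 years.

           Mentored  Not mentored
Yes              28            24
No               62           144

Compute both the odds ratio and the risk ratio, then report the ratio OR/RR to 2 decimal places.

1.24

Reading the table with exposure as columns: a = 28 (Mentored, case), b = 62 (Mentored, non-case), c = 24 (Not mentored, case), d = 144.
OR = (28·144)/(62·24) = 4032/1488 = 2.70968
Risk in exposed = 28/90 = 0.31111; risk in unexposed = 24/168 = 0.14286; RR = 2.17778
OR/RR = 2.70968 / 2.17778 = 1.24424
The outcome is not rare, so the OR lies further from 1 than the RR.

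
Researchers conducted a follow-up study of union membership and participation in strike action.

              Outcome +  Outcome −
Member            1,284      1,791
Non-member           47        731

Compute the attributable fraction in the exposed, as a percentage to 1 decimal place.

85.5

Cells: a = 1284, b = 1791, c = 47, d = 731.
Risk in exposed = 1284/3075 = 0.41756; risk in unexposed = 47/778 = 0.06041.
RR = 0.41756/0.06041 = 6.91197
AR% = (RR − 1)/RR × 100 = (6.91197 − 1)/6.91197 × 100 = 85.5323%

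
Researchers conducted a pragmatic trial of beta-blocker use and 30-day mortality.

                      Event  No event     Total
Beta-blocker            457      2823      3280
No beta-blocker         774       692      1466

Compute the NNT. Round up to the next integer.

3

Risk in treated group = 457/3280 = 0.13933; risk in control = 774/1466 = 0.52797.
Absolute risk reduction = 0.52797 − 0.13933 = 0.38864
NNT = 1 / ARR = 1 / 0.38864 = 2.573 → round up → 3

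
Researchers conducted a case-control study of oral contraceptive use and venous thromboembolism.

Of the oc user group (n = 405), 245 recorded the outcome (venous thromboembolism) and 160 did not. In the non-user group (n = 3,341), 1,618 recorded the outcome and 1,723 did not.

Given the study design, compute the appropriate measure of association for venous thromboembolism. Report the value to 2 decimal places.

1.63

From the description: a = 245, b = 160, c = 1618, d = 1723.
This is a case-control study: participants were sampled on outcome status, so risks in the source population cannot be estimated directly — relative risk is not valid here. The odds ratio is the appropriate measure.
OR = (a·d)/(b·c) = (245 × 1723) / (160 × 1618) = 422135 / 258880 = 1.63062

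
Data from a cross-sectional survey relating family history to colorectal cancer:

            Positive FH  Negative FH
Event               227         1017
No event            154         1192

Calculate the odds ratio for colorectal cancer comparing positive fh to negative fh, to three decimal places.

1.728

Reading the table with exposure as columns: a = 227 (Positive FH, case), b = 154 (Positive FH, non-case), c = 1017 (Negative FH, case), d = 1192.
OR = (a·d)/(b·c) = (227 × 1192) / (154 × 1017) = 270584 / 156618 = 1.72767
The odds of colorectal cancer are about 1.73 times as high in the positive fh group.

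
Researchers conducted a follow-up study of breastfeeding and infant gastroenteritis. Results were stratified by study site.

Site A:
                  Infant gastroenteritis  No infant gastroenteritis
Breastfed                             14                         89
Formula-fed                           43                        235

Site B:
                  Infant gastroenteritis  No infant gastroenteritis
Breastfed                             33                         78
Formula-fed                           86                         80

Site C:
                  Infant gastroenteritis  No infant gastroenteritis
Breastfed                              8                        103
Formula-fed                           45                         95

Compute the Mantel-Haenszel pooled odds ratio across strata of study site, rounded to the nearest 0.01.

0.40

OR_MH = Σ(aᵢdᵢ/nᵢ) / Σ(bᵢcᵢ/nᵢ), where nᵢ is the stratum total.
Stratum 1 (Site A): n = 381; a·d/n = 14·235/381 = 8.6352; b·c/n = 89·43/381 = 10.0446
Stratum 2 (Site B): n = 277; a·d/n = 33·80/277 = 9.5307; b·c/n = 78·86/277 = 24.2166
Stratum 3 (Site C): n = 251; a·d/n = 8·95/251 = 3.0279; b·c/n = 103·45/251 = 18.4661
OR_MH = (8.6352 + 9.5307 + 3.0279) / (10.0446 + 24.2166 + 18.4661) = 21.1937 / 52.7274 = 0.40195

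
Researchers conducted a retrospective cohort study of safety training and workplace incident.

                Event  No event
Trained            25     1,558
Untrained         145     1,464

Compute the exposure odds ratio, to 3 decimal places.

0.162

Cells: a = 25, b = 1558, c = 145, d = 1464.
OR = (a·d)/(b·c) = (25 × 1464) / (1558 × 145) = 36600 / 225910 = 0.16201
Exposure is associated with lower odds of workplace incident (OR = 0.16 < 1).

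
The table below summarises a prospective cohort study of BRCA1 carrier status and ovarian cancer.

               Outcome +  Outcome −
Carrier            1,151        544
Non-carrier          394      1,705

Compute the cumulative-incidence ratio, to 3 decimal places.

3.618

Cells: a = 1151, b = 544, c = 394, d = 1705.
Risk in exposed = 1151/1695 = 0.67906; risk in unexposed = 394/2099 = 0.18771.
RR = 0.67906 / 0.18771 = 3.61761
The risk among the exposed is 3.62 times that among the unexposed.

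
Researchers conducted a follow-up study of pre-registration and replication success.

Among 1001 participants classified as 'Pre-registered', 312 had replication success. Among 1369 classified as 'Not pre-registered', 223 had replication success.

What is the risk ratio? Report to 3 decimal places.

From the description: a = 312, b = 689, c = 223, d = 1146.
Risk in exposed = 312/1001 = 0.31169; risk in unexposed = 223/1369 = 0.16289.
RR = 0.31169 / 0.16289 = 1.91346
The risk among the exposed is 1.91 times that among the unexposed.

1.913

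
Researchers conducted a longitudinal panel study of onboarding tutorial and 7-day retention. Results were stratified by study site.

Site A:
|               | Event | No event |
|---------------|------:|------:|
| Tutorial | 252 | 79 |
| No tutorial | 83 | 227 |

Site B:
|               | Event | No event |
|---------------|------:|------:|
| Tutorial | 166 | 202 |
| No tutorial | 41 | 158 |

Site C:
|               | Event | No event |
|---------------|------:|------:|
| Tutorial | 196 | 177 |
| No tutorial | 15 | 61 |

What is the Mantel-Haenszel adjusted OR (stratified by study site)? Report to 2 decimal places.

OR_MH = Σ(aᵢdᵢ/nᵢ) / Σ(bᵢcᵢ/nᵢ), where nᵢ is the stratum total.
Stratum 1 (Site A): n = 641; a·d/n = 252·227/641 = 89.2418; b·c/n = 79·83/641 = 10.2293
Stratum 2 (Site B): n = 567; a·d/n = 166·158/567 = 46.2575; b·c/n = 202·41/567 = 14.6067
Stratum 3 (Site C): n = 449; a·d/n = 196·61/449 = 26.6281; b·c/n = 177·15/449 = 5.9131
OR_MH = (89.2418 + 46.2575 + 26.6281) / (10.2293 + 14.6067 + 5.9131) = 162.1274 / 30.7492 = 5.27258

5.27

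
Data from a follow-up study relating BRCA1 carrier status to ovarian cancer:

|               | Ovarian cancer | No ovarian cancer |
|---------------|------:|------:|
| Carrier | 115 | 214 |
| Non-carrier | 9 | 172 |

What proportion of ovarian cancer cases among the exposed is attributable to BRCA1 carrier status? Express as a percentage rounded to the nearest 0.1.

Cells: a = 115, b = 214, c = 9, d = 172.
Risk in exposed = 115/329 = 0.34954; risk in unexposed = 9/181 = 0.04972.
RR = 0.34954/0.04972 = 7.02972
AR% = (RR − 1)/RR × 100 = (7.02972 − 1)/7.02972 × 100 = 85.7747%

85.8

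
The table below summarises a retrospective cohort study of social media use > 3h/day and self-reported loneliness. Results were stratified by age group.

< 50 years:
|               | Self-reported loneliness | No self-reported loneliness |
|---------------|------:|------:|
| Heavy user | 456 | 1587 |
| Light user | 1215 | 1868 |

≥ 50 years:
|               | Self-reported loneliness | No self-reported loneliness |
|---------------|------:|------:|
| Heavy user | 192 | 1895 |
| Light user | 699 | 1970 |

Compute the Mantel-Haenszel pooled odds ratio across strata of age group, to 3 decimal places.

OR_MH = Σ(aᵢdᵢ/nᵢ) / Σ(bᵢcᵢ/nᵢ), where nᵢ is the stratum total.
Stratum 1 (< 50 years): n = 5126; a·d/n = 456·1868/5126 = 166.1740; b·c/n = 1587·1215/5126 = 376.1617
Stratum 2 (≥ 50 years): n = 4756; a·d/n = 192·1970/4756 = 79.5290; b·c/n = 1895·699/4756 = 278.5124
OR_MH = (166.1740 + 79.5290) / (376.1617 + 278.5124) = 245.7030 / 654.6741 = 0.37531

0.375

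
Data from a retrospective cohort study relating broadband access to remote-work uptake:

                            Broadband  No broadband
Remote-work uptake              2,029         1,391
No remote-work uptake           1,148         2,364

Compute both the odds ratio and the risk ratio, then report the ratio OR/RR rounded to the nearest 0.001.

1.742

Reading the table with exposure as columns: a = 2029 (Broadband, case), b = 1148 (Broadband, non-case), c = 1391 (No broadband, case), d = 2364.
OR = (2029·2364)/(1148·1391) = 4796556/1596868 = 3.00373
Risk in exposed = 2029/3177 = 0.63865; risk in unexposed = 1391/3755 = 0.37044; RR = 1.72404
OR/RR = 3.00373 / 1.72404 = 1.74226
The outcome is not rare, so the OR lies further from 1 than the RR.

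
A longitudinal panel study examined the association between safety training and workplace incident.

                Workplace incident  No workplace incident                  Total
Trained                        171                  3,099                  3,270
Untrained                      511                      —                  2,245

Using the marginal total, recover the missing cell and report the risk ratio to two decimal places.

0.23

The missing cell is in the unexposed row: 2245 − 511 = 1734.
So a = 171, b = 3099, c = 511, d = 1734.
RR = [a/(a+b)] / [c/(c+d)] = (171/3270) / (511/2245) = 0.05229/0.22762 = 0.22974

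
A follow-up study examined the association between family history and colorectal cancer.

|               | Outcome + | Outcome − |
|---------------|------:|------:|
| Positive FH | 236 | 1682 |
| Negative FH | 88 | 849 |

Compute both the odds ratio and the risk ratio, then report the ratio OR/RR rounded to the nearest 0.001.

1.033

Cells: a = 236, b = 1682, c = 88, d = 849.
OR = (236·849)/(1682·88) = 200364/148016 = 1.35366
Risk in exposed = 236/1918 = 0.12304; risk in unexposed = 88/937 = 0.09392; RR = 1.31015
OR/RR = 1.35366 / 1.31015 = 1.03322
The outcome is not rare, so the OR lies further from 1 than the RR.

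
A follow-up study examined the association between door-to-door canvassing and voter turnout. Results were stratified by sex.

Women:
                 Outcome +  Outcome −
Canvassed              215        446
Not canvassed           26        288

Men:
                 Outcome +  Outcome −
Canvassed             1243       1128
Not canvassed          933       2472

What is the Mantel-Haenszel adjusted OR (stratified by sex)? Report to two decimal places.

3.07

OR_MH = Σ(aᵢdᵢ/nᵢ) / Σ(bᵢcᵢ/nᵢ), where nᵢ is the stratum total.
Stratum 1 (Women): n = 975; a·d/n = 215·288/975 = 63.5077; b·c/n = 446·26/975 = 11.8933
Stratum 2 (Men): n = 5776; a·d/n = 1243·2472/5776 = 531.9765; b·c/n = 1128·933/5776 = 182.2064
OR_MH = (63.5077 + 531.9765) / (11.8933 + 182.2064) = 595.4841 / 194.0997 = 3.06793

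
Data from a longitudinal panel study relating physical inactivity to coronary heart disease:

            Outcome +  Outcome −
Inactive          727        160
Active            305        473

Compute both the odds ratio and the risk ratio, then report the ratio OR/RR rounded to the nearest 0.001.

Cells: a = 727, b = 160, c = 305, d = 473.
OR = (727·473)/(160·305) = 343871/48800 = 7.04654
Risk in exposed = 727/887 = 0.81962; risk in unexposed = 305/778 = 0.39203; RR = 2.09069
OR/RR = 7.04654 / 2.09069 = 3.37043
The outcome is not rare, so the OR lies further from 1 than the RR.

3.370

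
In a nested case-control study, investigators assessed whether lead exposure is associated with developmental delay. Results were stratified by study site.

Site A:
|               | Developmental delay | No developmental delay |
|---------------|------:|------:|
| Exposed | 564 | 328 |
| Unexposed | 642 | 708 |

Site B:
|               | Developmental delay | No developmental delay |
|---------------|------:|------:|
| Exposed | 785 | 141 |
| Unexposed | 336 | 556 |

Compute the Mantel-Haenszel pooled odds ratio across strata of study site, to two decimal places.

3.49

OR_MH = Σ(aᵢdᵢ/nᵢ) / Σ(bᵢcᵢ/nᵢ), where nᵢ is the stratum total.
Stratum 1 (Site A): n = 2242; a·d/n = 564·708/2242 = 178.1053; b·c/n = 328·642/2242 = 93.9233
Stratum 2 (Site B): n = 1818; a·d/n = 785·556/1818 = 240.0770; b·c/n = 141·336/1818 = 26.0594
OR_MH = (178.1053 + 240.0770) / (93.9233 + 26.0594) = 418.1823 / 119.9827 = 3.48536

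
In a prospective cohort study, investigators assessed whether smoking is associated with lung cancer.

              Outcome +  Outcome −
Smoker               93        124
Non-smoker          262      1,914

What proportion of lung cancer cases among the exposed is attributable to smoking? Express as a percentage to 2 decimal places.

71.91

Cells: a = 93, b = 124, c = 262, d = 1914.
Risk in exposed = 93/217 = 0.42857; risk in unexposed = 262/2176 = 0.12040.
RR = 0.42857/0.12040 = 3.55943
AR% = (RR − 1)/RR × 100 = (3.55943 − 1)/3.55943 × 100 = 71.9056%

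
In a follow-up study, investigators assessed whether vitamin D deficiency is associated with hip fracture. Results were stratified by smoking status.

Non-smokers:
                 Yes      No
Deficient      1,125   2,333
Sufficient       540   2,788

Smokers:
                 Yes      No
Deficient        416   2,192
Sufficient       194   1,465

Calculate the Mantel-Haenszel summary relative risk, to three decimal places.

RR_MH = Σ(aᵢ·n₀ᵢ/nᵢ) / Σ(cᵢ·n₁ᵢ/nᵢ), with n₁ᵢ = aᵢ+bᵢ (exposed), n₀ᵢ = cᵢ+dᵢ (unexposed), nᵢ = n₁ᵢ+n₀ᵢ.
Stratum 1 (Non-smokers): n₁ = 3458, n₀ = 3328, n = 6786; a·n₀/n = 1125·3328/6786 = 551.7241; c·n₁/n = 540·3458/6786 = 275.1724
Stratum 2 (Smokers): n₁ = 2608, n₀ = 1659, n = 4267; a·n₀/n = 416·1659/4267 = 161.7399; c·n₁/n = 194·2608/4267 = 118.5732
RR_MH = (551.7241 + 161.7399) / (275.1724 + 118.5732) = 713.4640 / 393.7457 = 1.81199

1.812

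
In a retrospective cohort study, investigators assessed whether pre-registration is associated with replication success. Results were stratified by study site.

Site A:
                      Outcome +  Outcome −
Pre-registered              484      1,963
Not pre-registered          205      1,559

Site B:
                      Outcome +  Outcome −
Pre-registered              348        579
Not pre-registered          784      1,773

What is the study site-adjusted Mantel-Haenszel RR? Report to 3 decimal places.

1.398

RR_MH = Σ(aᵢ·n₀ᵢ/nᵢ) / Σ(cᵢ·n₁ᵢ/nᵢ), with n₁ᵢ = aᵢ+bᵢ (exposed), n₀ᵢ = cᵢ+dᵢ (unexposed), nᵢ = n₁ᵢ+n₀ᵢ.
Stratum 1 (Site A): n₁ = 2447, n₀ = 1764, n = 4211; a·n₀/n = 484·1764/4211 = 202.7490; c·n₁/n = 205·2447/4211 = 119.1249
Stratum 2 (Site B): n₁ = 927, n₀ = 2557, n = 3484; a·n₀/n = 348·2557/3484 = 255.4064; c·n₁/n = 784·927/3484 = 208.6016
RR_MH = (202.7490 + 255.4064) / (119.1249 + 208.6016) = 458.1554 / 327.7265 = 1.39798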